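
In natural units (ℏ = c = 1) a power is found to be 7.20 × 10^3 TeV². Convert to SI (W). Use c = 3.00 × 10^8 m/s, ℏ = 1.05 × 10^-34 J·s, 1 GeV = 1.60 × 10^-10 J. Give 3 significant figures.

Power is [E]/[T] = [E]²/ℏ.
1 GeV² → 1/ℏ × (1 GeV in J)² = 2.44 × 10^14 W.
Convert the energy scale: 7.20 × 10^3 TeV² = 7.20 × 10^9 GeV².
Result: 7.20 × 10^9 × 2.44 × 10^14 = 1.76 × 10^24 W.

1.76 × 10^24 W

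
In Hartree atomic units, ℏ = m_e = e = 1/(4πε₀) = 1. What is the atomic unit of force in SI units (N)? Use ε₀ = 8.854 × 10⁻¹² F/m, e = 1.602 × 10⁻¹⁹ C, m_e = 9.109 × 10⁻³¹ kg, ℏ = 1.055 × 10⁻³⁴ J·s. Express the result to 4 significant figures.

8.220 × 10⁻⁸ N

The unique combination of the constants set to 1 with dimensions of force is F_au = E_h/a₀ = m_e²e⁶/((4πε₀)³ℏ⁴).
E_h = 4.354 × 10⁻¹⁸ J
a₀ = 5.297 × 10⁻¹¹ m
E_h/a₀ = 8.220 × 10⁻⁸ N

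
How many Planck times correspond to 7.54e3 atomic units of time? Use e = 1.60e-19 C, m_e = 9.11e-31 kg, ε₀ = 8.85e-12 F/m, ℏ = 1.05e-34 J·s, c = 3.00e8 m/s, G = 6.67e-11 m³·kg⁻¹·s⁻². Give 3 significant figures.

atomic unit of time: τ_au = (4πε₀)²ℏ³/(m_e e⁴) = 2.40e-17 s
Planck time: t_P = √(ℏG/c⁵) = 5.37e-44 s
7.54e3 × 2.40e-17 / 5.37e-44 = 3.37e30

3.37e30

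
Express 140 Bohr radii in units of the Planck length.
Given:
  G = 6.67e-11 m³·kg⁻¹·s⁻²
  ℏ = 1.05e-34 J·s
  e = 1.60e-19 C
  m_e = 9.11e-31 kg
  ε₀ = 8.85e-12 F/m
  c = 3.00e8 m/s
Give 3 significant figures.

4.57e26

Bohr radius: a₀ = 4πε₀ℏ²/(m_e e²) = 5.26e-11 m
Planck length: ℓ_P = √(ℏG/c³) = 1.61e-35 m
140 × 5.26e-11 / 1.61e-35 = 4.57e26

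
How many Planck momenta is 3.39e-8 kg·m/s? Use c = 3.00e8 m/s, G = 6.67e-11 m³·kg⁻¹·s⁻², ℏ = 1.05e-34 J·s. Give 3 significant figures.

5.20e-9

Planck momentum: p_P = √(ℏc³/G) = 6.52 kg·m/s.
3.39e-8 / 6.52 = 5.20e-9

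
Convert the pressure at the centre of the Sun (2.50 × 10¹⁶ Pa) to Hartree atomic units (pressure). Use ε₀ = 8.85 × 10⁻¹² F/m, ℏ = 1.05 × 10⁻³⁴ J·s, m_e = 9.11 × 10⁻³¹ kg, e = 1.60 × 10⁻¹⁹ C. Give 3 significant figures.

atomic unit of pressure: P_au = E_h/a₀³ = m_e⁴e¹⁰/((4πε₀)⁵ℏ⁸) = 3.01 × 10¹³ Pa.
2.50 × 10¹⁶ / 3.01 × 10¹³ = 830

830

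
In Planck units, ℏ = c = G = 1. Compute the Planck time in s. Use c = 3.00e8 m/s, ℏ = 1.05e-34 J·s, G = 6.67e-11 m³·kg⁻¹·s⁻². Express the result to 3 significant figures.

From ℏ = c = G = 1 the time scale is t_P = √(ℏG/c⁵).
  = √(2.88e-87)
  = 5.37e-44 s

5.37e-44 s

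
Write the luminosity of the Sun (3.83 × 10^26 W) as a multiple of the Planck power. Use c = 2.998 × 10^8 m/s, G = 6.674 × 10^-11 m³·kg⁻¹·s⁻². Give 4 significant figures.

Planck power: P_P = c⁵/G = 3.629 × 10^52 W.
3.83 × 10^26 / 3.629 × 10^52 = 1.055 × 10^-26

1.055 × 10^-26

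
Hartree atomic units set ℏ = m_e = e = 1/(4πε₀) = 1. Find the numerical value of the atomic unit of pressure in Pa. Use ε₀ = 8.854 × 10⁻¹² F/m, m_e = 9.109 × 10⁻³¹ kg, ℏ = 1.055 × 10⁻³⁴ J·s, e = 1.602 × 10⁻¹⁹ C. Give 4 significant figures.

The unique combination of the constants set to 1 with dimensions of pressure is P_au = E_h/a₀³ = m_e⁴e¹⁰/((4πε₀)⁵ℏ⁸).
E_h = 4.354 × 10⁻¹⁸ J
a₀ = 5.297 × 10⁻¹¹ m
E_h/a₀³ = 2.929 × 10¹³ Pa

2.929 × 10¹³ Pa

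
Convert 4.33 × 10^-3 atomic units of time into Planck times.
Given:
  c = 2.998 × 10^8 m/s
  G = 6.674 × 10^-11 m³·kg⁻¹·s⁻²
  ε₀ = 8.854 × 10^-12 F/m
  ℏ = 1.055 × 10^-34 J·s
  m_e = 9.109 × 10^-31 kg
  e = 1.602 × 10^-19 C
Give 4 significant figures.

1.946 × 10^24

atomic unit of time: τ_au = (4πε₀)²ℏ³/(m_e e⁴) = 2.423 × 10^-17 s
Planck time: t_P = √(ℏG/c⁵) = 5.392 × 10^-44 s
4.33 × 10^-3 × 2.423 × 10^-17 / 5.392 × 10^-44 = 1.946 × 10^24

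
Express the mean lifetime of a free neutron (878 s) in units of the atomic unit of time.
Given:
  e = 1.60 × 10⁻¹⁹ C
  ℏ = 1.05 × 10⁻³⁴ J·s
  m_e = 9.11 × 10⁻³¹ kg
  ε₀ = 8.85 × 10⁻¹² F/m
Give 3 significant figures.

atomic unit of time: τ_au = (4πε₀)²ℏ³/(m_e e⁴) = 2.40 × 10⁻¹⁷ s.
878 / 2.40 × 10⁻¹⁷ = 3.66 × 10¹⁹

3.66 × 10¹⁹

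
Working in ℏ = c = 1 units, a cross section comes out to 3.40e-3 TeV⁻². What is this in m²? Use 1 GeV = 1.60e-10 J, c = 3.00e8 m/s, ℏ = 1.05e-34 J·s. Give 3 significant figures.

Area is [L]² = [E]⁻²·(ℏc)²; restore (ℏc)².
1 GeV⁻² → (ℏc)² × (1 GeV in J)⁻² = 3.88e-32 m².
Convert the energy scale: 3.40e-3 TeV⁻² = 3.40e-9 GeV⁻².
Result: 3.40e-9 × 3.88e-32 = 1.32e-40 m².

1.32e-40 m²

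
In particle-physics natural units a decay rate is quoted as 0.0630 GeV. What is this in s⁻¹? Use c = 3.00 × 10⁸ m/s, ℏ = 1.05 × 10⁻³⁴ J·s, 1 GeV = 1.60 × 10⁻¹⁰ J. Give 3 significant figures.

A rate is [E]/ℏ; divide by ℏ.
1 GeV → 1/ℏ × (1 GeV in J) = 1.52 × 10²⁴ s⁻¹.
Result: 0.0630 × 1.52 × 10²⁴ = 9.60 × 10²² s⁻¹.

9.60 × 10²² s⁻¹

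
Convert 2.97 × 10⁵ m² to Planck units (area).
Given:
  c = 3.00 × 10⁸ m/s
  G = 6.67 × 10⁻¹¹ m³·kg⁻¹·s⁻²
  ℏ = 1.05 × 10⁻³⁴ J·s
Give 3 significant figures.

1.14 × 10⁷⁵

Planck area: A_P = ℏG/c³ = 2.59 × 10⁻⁷⁰ m².
2.97 × 10⁵ / 2.59 × 10⁻⁷⁰ = 1.14 × 10⁷⁵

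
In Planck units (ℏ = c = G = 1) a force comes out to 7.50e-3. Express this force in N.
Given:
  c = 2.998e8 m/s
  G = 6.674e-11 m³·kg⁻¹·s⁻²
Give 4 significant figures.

One Planck force: F_P = c⁴/G = 1.210e44 N.
7.50e-3 × 1.210e44 N = 9.078e41 N

9.078e41 N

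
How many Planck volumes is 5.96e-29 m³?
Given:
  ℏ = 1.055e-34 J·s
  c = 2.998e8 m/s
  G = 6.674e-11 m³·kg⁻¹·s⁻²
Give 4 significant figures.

1.411e76

Planck volume: V_P = (ℏG/c³)^(3/2) = 4.224e-105 m³.
5.96e-29 / 4.224e-105 = 1.411e76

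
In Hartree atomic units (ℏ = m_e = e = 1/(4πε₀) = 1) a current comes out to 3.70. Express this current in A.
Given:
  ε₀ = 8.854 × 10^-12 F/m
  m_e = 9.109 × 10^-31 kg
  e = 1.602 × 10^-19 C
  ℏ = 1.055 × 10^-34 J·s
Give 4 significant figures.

0.02446 A

One atomic unit of electric current: I_au = e E_h/ℏ = m_e e⁵/((4πε₀)²ℏ³) = 6.612 × 10^-3 A.
3.70 × 6.612 × 10^-3 A = 0.02446 A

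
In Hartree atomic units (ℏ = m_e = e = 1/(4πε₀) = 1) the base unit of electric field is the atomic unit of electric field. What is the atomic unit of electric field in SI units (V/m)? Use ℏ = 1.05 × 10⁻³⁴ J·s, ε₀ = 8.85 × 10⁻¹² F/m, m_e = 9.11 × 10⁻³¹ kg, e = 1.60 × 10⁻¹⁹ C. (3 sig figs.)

E_au = E_h/(e a₀) = m_e²e⁵/((4πε₀)³ℏ⁴)
E_h = 4.38 × 10⁻¹⁸ J
a₀ = 5.26 × 10⁻¹¹ m
E_h/(e·a₀) = 5.20 × 10¹¹ V/m

5.20 × 10¹¹ V/m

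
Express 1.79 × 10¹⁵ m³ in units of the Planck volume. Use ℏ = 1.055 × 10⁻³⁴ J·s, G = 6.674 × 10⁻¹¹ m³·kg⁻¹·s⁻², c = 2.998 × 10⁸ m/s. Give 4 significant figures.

Planck volume: V_P = (ℏG/c³)^(3/2) = 4.224 × 10⁻¹⁰⁵ m³.
1.79 × 10¹⁵ / 4.224 × 10⁻¹⁰⁵ = 4.238 × 10¹¹⁹

4.238 × 10¹¹⁹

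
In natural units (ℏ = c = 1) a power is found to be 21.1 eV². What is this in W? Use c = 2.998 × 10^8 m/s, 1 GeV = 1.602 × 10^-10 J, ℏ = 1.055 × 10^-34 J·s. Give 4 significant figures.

5.133 × 10^-3 W

Power is [E]/[T] = [E]²/ℏ.
1 GeV² → 1/ℏ × (1 GeV in J)² = 2.433 × 10^14 W.
Convert the energy scale: 21.1 eV² = 2.11 × 10^-17 GeV².
Result: 2.11 × 10^-17 × 2.433 × 10^14 = 5.133 × 10^-3 W.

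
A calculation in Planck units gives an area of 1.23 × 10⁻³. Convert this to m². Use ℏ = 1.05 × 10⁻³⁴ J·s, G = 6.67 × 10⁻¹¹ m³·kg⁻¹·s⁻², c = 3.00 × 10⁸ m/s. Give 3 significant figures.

One Planck area: A_P = ℏG/c³ = 2.59 × 10⁻⁷⁰ m².
1.23 × 10⁻³ × 2.59 × 10⁻⁷⁰ m² = 3.19 × 10⁻⁷³ m²

3.19 × 10⁻⁷³ m²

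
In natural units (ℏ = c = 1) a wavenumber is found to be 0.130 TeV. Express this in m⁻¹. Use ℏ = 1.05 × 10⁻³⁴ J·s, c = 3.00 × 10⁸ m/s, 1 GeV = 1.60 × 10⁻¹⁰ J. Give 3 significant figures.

6.60 × 10¹⁷ m⁻¹

Inverse length is [E]/(ℏc).
1 GeV → 1/(ℏc) × (1 GeV in J) = 5.08 × 10¹⁵ m⁻¹.
Convert the energy scale: 0.130 TeV = 130 GeV.
Result: 130 × 5.08 × 10¹⁵ = 6.60 × 10¹⁷ m⁻¹.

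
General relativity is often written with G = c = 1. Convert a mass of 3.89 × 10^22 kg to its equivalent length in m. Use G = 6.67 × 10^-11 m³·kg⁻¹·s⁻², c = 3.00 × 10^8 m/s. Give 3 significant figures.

2.88 × 10^-5 m

In G = c = 1 units mass has dimensions of length; the conversion factor is G/c².
3.89 × 10^22 kg × (G/c²) = 2.88 × 10^-5 m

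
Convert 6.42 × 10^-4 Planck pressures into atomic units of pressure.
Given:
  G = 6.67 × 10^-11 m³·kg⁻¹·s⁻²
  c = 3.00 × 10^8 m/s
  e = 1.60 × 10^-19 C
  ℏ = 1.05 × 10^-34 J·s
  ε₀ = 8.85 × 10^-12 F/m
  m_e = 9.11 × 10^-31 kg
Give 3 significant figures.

9.98 × 10^96

Planck pressure: p_P = c⁷/(ℏG²) = 4.68 × 10^113 Pa
atomic unit of pressure: P_au = E_h/a₀³ = m_e⁴e¹⁰/((4πε₀)⁵ℏ⁸) = 3.01 × 10^13 Pa
6.42 × 10^-4 × 4.68 × 10^113 / 3.01 × 10^13 = 9.98 × 10^96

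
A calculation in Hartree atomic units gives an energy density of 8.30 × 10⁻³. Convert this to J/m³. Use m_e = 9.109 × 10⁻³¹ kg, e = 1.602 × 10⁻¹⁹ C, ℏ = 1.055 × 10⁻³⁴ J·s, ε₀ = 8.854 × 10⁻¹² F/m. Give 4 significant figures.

2.431 × 10¹¹ J/m³

One atomic unit of energy density: u_au = E_h/a₀³ = m_e⁴e¹⁰/((4πε₀)⁵ℏ⁸) = 2.929 × 10¹³ J/m³.
8.30 × 10⁻³ × 2.929 × 10¹³ J/m³ = 2.431 × 10¹¹ J/m³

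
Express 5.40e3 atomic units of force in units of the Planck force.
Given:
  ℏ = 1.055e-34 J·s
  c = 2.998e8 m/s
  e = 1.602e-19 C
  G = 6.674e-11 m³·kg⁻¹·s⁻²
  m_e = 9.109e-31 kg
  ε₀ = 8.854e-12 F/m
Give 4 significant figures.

atomic unit of force: F_au = E_h/a₀ = m_e²e⁶/((4πε₀)³ℏ⁴) = 8.220e-8 N
Planck force: F_P = c⁴/G = 1.210e44 N
5.40e3 × 8.220e-8 / 1.210e44 = 3.667e-48

3.667e-48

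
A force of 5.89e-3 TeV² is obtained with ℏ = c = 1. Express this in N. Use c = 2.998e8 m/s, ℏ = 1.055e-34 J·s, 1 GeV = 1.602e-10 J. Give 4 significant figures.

4.779e9 N

Force is [E]/[L] = [E]²/(ℏc); restore (ℏc)⁻¹.
1 GeV² → 1/(ℏc) × (1 GeV in J)² = 8.114e5 N.
Convert the energy scale: 5.89e-3 TeV² = 5.89e3 GeV².
Result: 5.89e3 × 8.114e5 = 4.779e9 N.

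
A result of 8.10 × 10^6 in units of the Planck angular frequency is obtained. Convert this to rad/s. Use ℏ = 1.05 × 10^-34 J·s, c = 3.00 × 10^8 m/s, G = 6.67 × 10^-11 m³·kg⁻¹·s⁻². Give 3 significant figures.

1.51 × 10^50 rad/s

One Planck angular frequency: ω_P = √(c⁵/(ℏG)) = 1.86 × 10^43 rad/s.
8.10 × 10^6 × 1.86 × 10^43 rad/s = 1.51 × 10^50 rad/s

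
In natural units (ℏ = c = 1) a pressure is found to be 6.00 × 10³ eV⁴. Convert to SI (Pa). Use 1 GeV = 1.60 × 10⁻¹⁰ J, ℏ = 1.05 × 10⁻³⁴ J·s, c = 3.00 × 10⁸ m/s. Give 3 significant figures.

1.26 × 10⁵ Pa

Pressure is [E]/[L]³ = [E]⁴/(ℏc)³.
1 GeV⁴ → 1/(ℏc)³ × (1 GeV in J)⁴ = 2.10 × 10³⁷ Pa.
Convert the energy scale: 6.00 × 10³ eV⁴ = 6.00 × 10⁻³³ GeV⁴.
Result: 6.00 × 10⁻³³ × 2.10 × 10³⁷ = 1.26 × 10⁵ Pa.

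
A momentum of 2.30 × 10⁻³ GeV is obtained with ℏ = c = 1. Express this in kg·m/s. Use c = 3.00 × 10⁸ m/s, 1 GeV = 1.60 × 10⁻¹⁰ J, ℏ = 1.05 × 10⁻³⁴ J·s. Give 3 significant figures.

1.23 × 10⁻²¹ kg·m/s

Momentum is [E]/c; divide by c.
1 GeV → 1/c × (1 GeV in J) = 5.33 × 10⁻¹⁹ kg·m/s.
Result: 2.30 × 10⁻³ × 5.33 × 10⁻¹⁹ = 1.23 × 10⁻²¹ kg·m/s.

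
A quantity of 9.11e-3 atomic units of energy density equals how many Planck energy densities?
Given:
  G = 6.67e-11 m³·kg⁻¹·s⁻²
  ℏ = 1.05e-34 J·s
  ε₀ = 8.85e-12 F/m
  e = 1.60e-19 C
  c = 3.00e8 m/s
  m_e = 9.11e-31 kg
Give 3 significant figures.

5.86e-103

atomic unit of energy density: u_au = E_h/a₀³ = m_e⁴e¹⁰/((4πε₀)⁵ℏ⁸) = 3.01e13 J/m³
Planck energy density: u_P = c⁷/(ℏG²) = 4.68e113 J/m³
9.11e-3 × 3.01e13 / 4.68e113 = 5.86e-103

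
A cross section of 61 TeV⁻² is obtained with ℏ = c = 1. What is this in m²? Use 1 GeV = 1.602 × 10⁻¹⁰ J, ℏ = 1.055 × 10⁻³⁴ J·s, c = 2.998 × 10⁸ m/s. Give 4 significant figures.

2.378 × 10⁻³⁶ m²

Area is [L]² = [E]⁻²·(ℏc)²; restore (ℏc)².
1 GeV⁻² → (ℏc)² × (1 GeV in J)⁻² = 3.898 × 10⁻³² m².
Convert the energy scale: 61 TeV⁻² = 6.10 × 10⁻⁵ GeV⁻².
Result: 6.10 × 10⁻⁵ × 3.898 × 10⁻³² = 2.378 × 10⁻³⁶ m².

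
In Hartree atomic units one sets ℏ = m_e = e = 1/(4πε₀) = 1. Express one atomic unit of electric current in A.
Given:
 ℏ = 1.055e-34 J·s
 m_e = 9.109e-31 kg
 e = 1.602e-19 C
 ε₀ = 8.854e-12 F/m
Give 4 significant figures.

6.612e-3 A

I_au = e E_h/ℏ = m_e e⁵/((4πε₀)²ℏ³)
E_h = 4.354e-18 J
e·E_h/ℏ = 6.612e-3 A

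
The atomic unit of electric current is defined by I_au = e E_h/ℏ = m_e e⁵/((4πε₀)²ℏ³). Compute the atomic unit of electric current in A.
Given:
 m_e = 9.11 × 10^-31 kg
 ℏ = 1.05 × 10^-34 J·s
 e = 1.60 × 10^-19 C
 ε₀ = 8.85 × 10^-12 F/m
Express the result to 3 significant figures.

6.67 × 10^-3 A

I_au = e E_h/ℏ = m_e e⁵/((4πε₀)²ℏ³)
E_h = 4.38 × 10^-18 J
e·E_h/ℏ = 6.67 × 10^-3 A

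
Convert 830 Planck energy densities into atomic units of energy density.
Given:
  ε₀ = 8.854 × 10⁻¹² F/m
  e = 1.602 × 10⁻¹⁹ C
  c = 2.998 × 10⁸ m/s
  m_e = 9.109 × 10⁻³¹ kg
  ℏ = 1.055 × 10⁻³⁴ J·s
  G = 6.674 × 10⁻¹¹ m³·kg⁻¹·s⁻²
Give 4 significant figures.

1.313 × 10¹⁰³

Planck energy density: u_P = c⁷/(ℏG²) = 4.632 × 10¹¹³ J/m³
atomic unit of energy density: u_au = E_h/a₀³ = m_e⁴e¹⁰/((4πε₀)⁵ℏ⁸) = 2.929 × 10¹³ J/m³
830 × 4.632 × 10¹¹³ / 2.929 × 10¹³ = 1.313 × 10¹⁰³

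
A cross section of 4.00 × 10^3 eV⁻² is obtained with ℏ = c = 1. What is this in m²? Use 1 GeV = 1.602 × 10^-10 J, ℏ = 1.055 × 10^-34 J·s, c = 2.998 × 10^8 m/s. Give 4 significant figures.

Area is [L]² = [E]⁻²·(ℏc)²; restore (ℏc)².
1 GeV⁻² → (ℏc)² × (1 GeV in J)⁻² = 3.898 × 10^-32 m².
Convert the energy scale: 4.00 × 10^3 eV⁻² = 4.00 × 10^21 GeV⁻².
Result: 4.00 × 10^21 × 3.898 × 10^-32 = 1.559 × 10^-10 m².

1.559 × 10^-10 m²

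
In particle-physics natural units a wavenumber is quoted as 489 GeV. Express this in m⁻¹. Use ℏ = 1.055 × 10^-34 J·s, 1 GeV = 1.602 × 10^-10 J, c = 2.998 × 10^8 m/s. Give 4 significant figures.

2.477 × 10^18 m⁻¹

Inverse length is [E]/(ℏc).
1 GeV → 1/(ℏc) × (1 GeV in J) = 5.065 × 10^15 m⁻¹.
Result: 489 × 5.065 × 10^15 = 2.477 × 10^18 m⁻¹.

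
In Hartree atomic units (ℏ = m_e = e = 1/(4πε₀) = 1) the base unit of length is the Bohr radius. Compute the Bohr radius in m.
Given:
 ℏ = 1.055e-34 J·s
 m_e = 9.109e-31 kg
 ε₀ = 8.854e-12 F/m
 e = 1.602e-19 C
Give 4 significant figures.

a₀ = 4πε₀ℏ²/(m_e e²)
  = 1.238e-78 / 2.338e-68
  = 5.297e-11 m

5.297e-11 m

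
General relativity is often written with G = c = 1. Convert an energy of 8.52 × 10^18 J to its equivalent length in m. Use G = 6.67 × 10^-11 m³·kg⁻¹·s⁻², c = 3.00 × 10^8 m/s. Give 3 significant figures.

Energy → length via G/c⁴.
8.52 × 10^18 J × (G/c⁴) = 7.02 × 10^-26 m

7.02 × 10^-26 m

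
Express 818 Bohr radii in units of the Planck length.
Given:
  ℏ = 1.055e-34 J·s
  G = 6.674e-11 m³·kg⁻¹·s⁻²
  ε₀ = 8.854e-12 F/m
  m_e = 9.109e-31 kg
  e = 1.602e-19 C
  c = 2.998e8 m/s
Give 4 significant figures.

Bohr radius: a₀ = 4πε₀ℏ²/(m_e e²) = 5.297e-11 m
Planck length: ℓ_P = √(ℏG/c³) = 1.616e-35 m
818 × 5.297e-11 / 1.616e-35 = 2.681e27

2.681e27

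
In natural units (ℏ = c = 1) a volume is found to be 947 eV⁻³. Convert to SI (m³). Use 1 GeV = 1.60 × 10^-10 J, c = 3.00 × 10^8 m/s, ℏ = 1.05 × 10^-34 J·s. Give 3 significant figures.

Volume is [L]³ = [E]⁻³·(ℏc)³.
1 GeV⁻³ → (ℏc)³ × (1 GeV in J)⁻³ = 7.63 × 10^-48 m³.
Convert the energy scale: 947 eV⁻³ = 9.47 × 10^29 GeV⁻³.
Result: 9.47 × 10^29 × 7.63 × 10^-48 = 7.23 × 10^-18 m³.

7.23 × 10^-18 m³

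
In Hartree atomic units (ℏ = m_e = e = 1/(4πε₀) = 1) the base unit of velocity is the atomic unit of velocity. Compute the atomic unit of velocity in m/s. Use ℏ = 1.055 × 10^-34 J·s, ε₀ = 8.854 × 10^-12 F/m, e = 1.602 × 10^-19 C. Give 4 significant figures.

2.186 × 10^6 m/s

v_au = e²/(4πε₀ℏ)
  = 2.566 × 10^-38 / 1.174 × 10^-44
  = 2.186 × 10^6 m/s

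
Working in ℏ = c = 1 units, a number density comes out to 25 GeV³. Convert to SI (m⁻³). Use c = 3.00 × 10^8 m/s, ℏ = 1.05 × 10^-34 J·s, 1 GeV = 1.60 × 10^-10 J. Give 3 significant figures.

Number density is [L]⁻³ = [E]³/(ℏc)³.
1 GeV³ → 1/(ℏc)³ × (1 GeV in J)³ = 1.31 × 10^47 m⁻³.
Result: 25 × 1.31 × 10^47 = 3.28 × 10^48 m⁻³.

3.28 × 10^48 m⁻³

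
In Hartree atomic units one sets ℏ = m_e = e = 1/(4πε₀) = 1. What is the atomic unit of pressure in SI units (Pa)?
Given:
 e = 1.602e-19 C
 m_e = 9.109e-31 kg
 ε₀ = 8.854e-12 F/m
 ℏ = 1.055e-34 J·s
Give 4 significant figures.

P_au = E_h/a₀³ = m_e⁴e¹⁰/((4πε₀)⁵ℏ⁸)
E_h = 4.354e-18 J
a₀ = 5.297e-11 m
E_h/a₀³ = 2.929e13 Pa

2.929e13 Pa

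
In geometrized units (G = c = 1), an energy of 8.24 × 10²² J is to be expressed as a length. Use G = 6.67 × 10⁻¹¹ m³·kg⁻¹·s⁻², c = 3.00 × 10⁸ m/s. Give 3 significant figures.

Energy → length via G/c⁴.
8.24 × 10²² J × (G/c⁴) = 6.79 × 10⁻²² m

6.79 × 10⁻²² m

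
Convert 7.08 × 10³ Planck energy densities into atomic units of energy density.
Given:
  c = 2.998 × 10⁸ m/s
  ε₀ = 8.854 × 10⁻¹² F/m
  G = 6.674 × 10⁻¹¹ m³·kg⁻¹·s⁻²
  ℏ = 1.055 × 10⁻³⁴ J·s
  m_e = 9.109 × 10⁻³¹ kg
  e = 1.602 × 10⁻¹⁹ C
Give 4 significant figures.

Planck energy density: u_P = c⁷/(ℏG²) = 4.632 × 10¹¹³ J/m³
atomic unit of energy density: u_au = E_h/a₀³ = m_e⁴e¹⁰/((4πε₀)⁵ℏ⁸) = 2.929 × 10¹³ J/m³
7.08 × 10³ × 4.632 × 10¹¹³ / 2.929 × 10¹³ = 1.120 × 10¹⁰⁴

1.120 × 10¹⁰⁴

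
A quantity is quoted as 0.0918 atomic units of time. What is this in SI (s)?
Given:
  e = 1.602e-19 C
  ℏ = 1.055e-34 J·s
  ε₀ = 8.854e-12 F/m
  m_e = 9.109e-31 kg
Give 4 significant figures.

One atomic unit of time: τ_au = (4πε₀)²ℏ³/(m_e e⁴) = 2.423e-17 s.
0.0918 × 2.423e-17 s = 2.224e-18 s

2.224e-18 s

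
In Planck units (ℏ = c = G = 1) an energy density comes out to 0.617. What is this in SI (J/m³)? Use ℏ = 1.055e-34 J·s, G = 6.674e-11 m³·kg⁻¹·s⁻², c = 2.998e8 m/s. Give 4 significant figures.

One Planck energy density: u_P = c⁷/(ℏG²) = 4.632e113 J/m³.
0.617 × 4.632e113 J/m³ = 2.858e113 J/m³

2.858e113 J/m³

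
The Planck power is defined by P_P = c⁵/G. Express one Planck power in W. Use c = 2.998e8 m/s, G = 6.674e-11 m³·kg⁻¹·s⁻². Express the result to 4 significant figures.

3.629e52 W

P_P = c⁵/G
  = 2.422e42 / 6.674e-11
  = 3.629e52 W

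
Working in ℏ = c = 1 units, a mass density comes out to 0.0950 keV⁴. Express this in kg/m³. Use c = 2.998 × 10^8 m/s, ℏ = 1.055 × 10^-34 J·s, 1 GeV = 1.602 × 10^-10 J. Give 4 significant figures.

Mass density is [E]/(c²[L]³) = [E]⁴/(ℏ³c⁵).
1 GeV⁴ → 1/(ℏ³c⁵) × (1 GeV in J)⁴ = 2.316 × 10^20 kg/m³.
Convert the energy scale: 0.0950 keV⁴ = 9.50 × 10^-26 GeV⁴.
Result: 9.50 × 10^-26 × 2.316 × 10^20 = 2.200 × 10^-5 kg/m³.

2.200 × 10^-5 kg/m³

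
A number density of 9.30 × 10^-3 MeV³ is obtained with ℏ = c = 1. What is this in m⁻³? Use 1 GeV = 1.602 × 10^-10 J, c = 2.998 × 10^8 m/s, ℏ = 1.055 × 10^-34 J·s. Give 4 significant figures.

1.208 × 10^36 m⁻³

Number density is [L]⁻³ = [E]³/(ℏc)³.
1 GeV³ → 1/(ℏc)³ × (1 GeV in J)³ = 1.299 × 10^47 m⁻³.
Convert the energy scale: 9.30 × 10^-3 MeV³ = 9.30 × 10^-12 GeV³.
Result: 9.30 × 10^-12 × 1.299 × 10^47 = 1.208 × 10^36 m⁻³.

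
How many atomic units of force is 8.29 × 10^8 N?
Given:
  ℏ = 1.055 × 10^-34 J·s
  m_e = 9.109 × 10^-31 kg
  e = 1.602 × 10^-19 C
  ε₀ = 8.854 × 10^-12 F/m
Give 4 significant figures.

1.009 × 10^16

atomic unit of force: F_au = E_h/a₀ = m_e²e⁶/((4πε₀)³ℏ⁴) = 8.220 × 10^-8 N.
8.29 × 10^8 / 8.220 × 10^-8 = 1.009 × 10^16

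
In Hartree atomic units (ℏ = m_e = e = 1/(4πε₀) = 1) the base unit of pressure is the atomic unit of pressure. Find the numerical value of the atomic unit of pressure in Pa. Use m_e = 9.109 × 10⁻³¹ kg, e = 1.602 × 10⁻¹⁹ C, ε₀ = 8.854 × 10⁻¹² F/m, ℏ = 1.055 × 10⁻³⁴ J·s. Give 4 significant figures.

2.929 × 10¹³ Pa

P_au = E_h/a₀³ = m_e⁴e¹⁰/((4πε₀)⁵ℏ⁸)
E_h = 4.354 × 10⁻¹⁸ J
a₀ = 5.297 × 10⁻¹¹ m
E_h/a₀³ = 2.929 × 10¹³ Pa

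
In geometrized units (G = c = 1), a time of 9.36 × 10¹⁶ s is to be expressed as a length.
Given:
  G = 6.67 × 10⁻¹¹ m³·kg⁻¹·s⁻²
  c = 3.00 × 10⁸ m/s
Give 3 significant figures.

2.81 × 10²⁵ m

Time → length via c.
9.36 × 10¹⁶ s × (c) = 2.81 × 10²⁵ m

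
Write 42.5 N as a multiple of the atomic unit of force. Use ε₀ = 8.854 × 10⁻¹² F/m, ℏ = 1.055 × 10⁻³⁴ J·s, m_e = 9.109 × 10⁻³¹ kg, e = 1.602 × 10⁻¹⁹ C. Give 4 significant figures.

atomic unit of force: F_au = E_h/a₀ = m_e²e⁶/((4πε₀)³ℏ⁴) = 8.220 × 10⁻⁸ N.
42.5 / 8.220 × 10⁻⁸ = 5.170 × 10⁸

5.170 × 10⁸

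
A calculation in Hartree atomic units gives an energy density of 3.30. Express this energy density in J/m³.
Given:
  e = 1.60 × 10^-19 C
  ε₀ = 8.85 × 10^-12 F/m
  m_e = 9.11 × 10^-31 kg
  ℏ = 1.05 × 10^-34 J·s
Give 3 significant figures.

9.94 × 10^13 J/m³

One atomic unit of energy density: u_au = E_h/a₀³ = m_e⁴e¹⁰/((4πε₀)⁵ℏ⁸) = 3.01 × 10^13 J/m³.
3.30 × 3.01 × 10^13 J/m³ = 9.94 × 10^13 J/m³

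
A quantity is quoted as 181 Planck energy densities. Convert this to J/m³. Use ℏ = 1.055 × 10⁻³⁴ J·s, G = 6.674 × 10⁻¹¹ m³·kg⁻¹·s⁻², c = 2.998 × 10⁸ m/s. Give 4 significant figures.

One Planck energy density: u_P = c⁷/(ℏG²) = 4.632 × 10¹¹³ J/m³.
181 × 4.632 × 10¹¹³ J/m³ = 8.384 × 10¹¹⁵ J/m³

8.384 × 10¹¹⁵ J/m³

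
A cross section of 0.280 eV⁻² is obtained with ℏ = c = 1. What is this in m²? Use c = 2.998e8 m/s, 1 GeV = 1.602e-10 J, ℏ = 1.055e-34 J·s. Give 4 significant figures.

Area is [L]² = [E]⁻²·(ℏc)²; restore (ℏc)².
1 GeV⁻² → (ℏc)² × (1 GeV in J)⁻² = 3.898e-32 m².
Convert the energy scale: 0.280 eV⁻² = 2.80e17 GeV⁻².
Result: 2.80e17 × 3.898e-32 = 1.091e-14 m².

1.091e-14 m²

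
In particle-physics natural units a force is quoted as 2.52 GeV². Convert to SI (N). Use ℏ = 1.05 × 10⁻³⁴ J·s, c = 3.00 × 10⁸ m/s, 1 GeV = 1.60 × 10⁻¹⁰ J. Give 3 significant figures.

2.05 × 10⁶ N

Force is [E]/[L] = [E]²/(ℏc); restore (ℏc)⁻¹.
1 GeV² → 1/(ℏc) × (1 GeV in J)² = 8.13 × 10⁵ N.
Result: 2.52 × 8.13 × 10⁵ = 2.05 × 10⁶ N.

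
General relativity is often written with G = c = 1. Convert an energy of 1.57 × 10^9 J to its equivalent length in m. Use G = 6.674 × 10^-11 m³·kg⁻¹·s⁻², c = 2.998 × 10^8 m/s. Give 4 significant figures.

Energy → length via G/c⁴.
1.57 × 10^9 J × (G/c⁴) = 1.297 × 10^-35 m

1.297 × 10^-35 m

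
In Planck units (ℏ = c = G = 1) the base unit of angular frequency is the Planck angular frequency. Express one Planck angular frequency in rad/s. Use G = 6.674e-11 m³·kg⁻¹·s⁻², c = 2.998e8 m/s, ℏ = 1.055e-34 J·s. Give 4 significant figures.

1.855e43 rad/s

ω_P = √(c⁵/(ℏG))
  = √(3.440e86)
  = 1.855e43 rad/s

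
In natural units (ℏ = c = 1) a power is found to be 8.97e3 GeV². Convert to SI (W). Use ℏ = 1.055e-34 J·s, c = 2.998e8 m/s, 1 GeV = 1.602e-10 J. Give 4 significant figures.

Power is [E]/[T] = [E]²/ℏ.
1 GeV² → 1/ℏ × (1 GeV in J)² = 2.433e14 W.
Result: 8.97e3 × 2.433e14 = 2.182e18 W.

2.182e18 W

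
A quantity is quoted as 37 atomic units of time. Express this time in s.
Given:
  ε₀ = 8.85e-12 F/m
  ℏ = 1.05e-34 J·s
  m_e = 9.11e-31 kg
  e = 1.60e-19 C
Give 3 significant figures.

8.87e-16 s

One atomic unit of time: τ_au = (4πε₀)²ℏ³/(m_e e⁴) = 2.40e-17 s.
37 × 2.40e-17 s = 8.87e-16 s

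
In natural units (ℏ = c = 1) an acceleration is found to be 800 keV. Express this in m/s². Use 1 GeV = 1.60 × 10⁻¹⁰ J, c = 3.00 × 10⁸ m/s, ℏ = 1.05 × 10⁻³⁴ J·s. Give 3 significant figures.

Acceleration is [L]/[T]² = c·[E]/ℏ.
1 GeV → c/ℏ × (1 GeV in J) = 4.57 × 10³² m/s².
Convert the energy scale: 800 keV = 8.00 × 10⁻⁴ GeV.
Result: 8.00 × 10⁻⁴ × 4.57 × 10³² = 3.66 × 10²⁹ m/s².

3.66 × 10²⁹ m/s²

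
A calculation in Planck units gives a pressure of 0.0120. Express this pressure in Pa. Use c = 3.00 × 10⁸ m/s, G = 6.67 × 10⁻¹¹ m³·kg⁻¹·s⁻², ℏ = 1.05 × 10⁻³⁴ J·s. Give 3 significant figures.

One Planck pressure: p_P = c⁷/(ℏG²) = 4.68 × 10¹¹³ Pa.
0.0120 × 4.68 × 10¹¹³ Pa = 5.62 × 10¹¹¹ Pa

5.62 × 10¹¹¹ Pa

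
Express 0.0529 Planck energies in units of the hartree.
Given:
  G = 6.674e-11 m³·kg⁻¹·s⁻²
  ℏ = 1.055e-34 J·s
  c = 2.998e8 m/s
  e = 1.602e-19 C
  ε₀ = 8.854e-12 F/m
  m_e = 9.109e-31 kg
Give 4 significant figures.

Planck energy: E_P = √(ℏc⁵/G) = 1.957e9 J
hartree: E_h = m_e e⁴/(4πε₀ℏ)² = 4.354e-18 J
0.0529 × 1.957e9 / 4.354e-18 = 2.377e25

2.377e25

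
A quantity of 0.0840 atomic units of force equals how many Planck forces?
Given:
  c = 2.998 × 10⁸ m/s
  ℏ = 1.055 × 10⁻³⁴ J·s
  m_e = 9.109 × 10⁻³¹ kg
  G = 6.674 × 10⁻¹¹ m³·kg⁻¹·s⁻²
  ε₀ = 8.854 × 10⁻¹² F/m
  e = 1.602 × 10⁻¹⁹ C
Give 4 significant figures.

atomic unit of force: F_au = E_h/a₀ = m_e²e⁶/((4πε₀)³ℏ⁴) = 8.220 × 10⁻⁸ N
Planck force: F_P = c⁴/G = 1.210 × 10⁴⁴ N
0.0840 × 8.220 × 10⁻⁸ / 1.210 × 10⁴⁴ = 5.704 × 10⁻⁵³

5.704 × 10⁻⁵³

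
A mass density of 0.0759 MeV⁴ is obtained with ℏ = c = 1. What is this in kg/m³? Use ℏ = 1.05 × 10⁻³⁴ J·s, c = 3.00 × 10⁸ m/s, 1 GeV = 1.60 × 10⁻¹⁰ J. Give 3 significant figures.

Mass density is [E]/(c²[L]³) = [E]⁴/(ℏ³c⁵).
1 GeV⁴ → 1/(ℏ³c⁵) × (1 GeV in J)⁴ = 2.33 × 10²⁰ kg/m³.
Convert the energy scale: 0.0759 MeV⁴ = 7.59 × 10⁻¹⁴ GeV⁴.
Result: 7.59 × 10⁻¹⁴ × 2.33 × 10²⁰ = 1.77 × 10⁷ kg/m³.

1.77 × 10⁷ kg/m³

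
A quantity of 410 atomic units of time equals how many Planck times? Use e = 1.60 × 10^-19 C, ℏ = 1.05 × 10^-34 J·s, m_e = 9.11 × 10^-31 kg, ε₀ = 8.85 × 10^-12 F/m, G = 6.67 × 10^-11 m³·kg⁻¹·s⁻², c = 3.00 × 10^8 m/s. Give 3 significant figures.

1.83 × 10^29

atomic unit of time: τ_au = (4πε₀)²ℏ³/(m_e e⁴) = 2.40 × 10^-17 s
Planck time: t_P = √(ℏG/c⁵) = 5.37 × 10^-44 s
410 × 2.40 × 10^-17 / 5.37 × 10^-44 = 1.83 × 10^29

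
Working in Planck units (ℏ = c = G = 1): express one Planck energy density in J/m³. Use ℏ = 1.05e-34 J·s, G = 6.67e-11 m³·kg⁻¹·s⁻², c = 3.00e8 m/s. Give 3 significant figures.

4.68e113 J/m³

The unique combination of the constants set to 1 with dimensions of energy density is u_P = c⁷/(ℏG²).
  = 2.19e59 / 4.67e-55
  = 4.68e113 J/m³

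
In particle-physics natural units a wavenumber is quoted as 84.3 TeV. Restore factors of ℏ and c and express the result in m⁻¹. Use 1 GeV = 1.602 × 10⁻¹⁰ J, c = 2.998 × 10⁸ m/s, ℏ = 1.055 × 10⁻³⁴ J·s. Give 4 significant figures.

4.270 × 10²⁰ m⁻¹

Inverse length is [E]/(ℏc).
1 GeV → 1/(ℏc) × (1 GeV in J) = 5.065 × 10¹⁵ m⁻¹.
Convert the energy scale: 84.3 TeV = 8.43 × 10⁴ GeV.
Result: 8.43 × 10⁴ × 5.065 × 10¹⁵ = 4.270 × 10²⁰ m⁻¹.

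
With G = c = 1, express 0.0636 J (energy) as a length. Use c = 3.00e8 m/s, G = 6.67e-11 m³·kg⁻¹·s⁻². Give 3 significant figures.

Energy → length via G/c⁴.
0.0636 J × (G/c⁴) = 5.24e-46 m

5.24e-46 m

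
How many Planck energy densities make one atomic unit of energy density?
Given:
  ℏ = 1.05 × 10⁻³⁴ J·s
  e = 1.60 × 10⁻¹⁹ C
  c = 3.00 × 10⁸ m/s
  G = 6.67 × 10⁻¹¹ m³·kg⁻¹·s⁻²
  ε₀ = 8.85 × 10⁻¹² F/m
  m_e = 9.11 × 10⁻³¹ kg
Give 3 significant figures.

atomic unit of energy density: u_au = E_h/a₀³ = m_e⁴e¹⁰/((4πε₀)⁵ℏ⁸) = 3.01 × 10¹³ J/m³
Planck energy density: u_P = c⁷/(ℏG²) = 4.68 × 10¹¹³ J/m³
ratio = 3.01 × 10¹³ / 4.68 × 10¹¹³ = 6.44 × 10⁻¹⁰¹

6.44 × 10⁻¹⁰¹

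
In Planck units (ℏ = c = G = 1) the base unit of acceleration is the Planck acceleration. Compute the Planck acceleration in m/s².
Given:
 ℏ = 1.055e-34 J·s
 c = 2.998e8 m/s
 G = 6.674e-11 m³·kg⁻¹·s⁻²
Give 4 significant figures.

5.560e51 m/s²

a_P = √(c⁷/(ℏG))
  = √(3.092e103)
  = 5.560e51 m/s²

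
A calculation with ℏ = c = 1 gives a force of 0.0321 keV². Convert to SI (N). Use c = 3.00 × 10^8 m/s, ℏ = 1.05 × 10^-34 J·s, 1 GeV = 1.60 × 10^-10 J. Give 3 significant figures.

Force is [E]/[L] = [E]²/(ℏc); restore (ℏc)⁻¹.
1 GeV² → 1/(ℏc) × (1 GeV in J)² = 8.13 × 10^5 N.
Convert the energy scale: 0.0321 keV² = 3.21 × 10^-14 GeV².
Result: 3.21 × 10^-14 × 8.13 × 10^5 = 2.61 × 10^-8 N.

2.61 × 10^-8 N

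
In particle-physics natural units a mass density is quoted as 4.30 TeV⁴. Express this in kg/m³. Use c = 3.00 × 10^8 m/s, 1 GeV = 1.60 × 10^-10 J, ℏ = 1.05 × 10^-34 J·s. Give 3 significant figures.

1.00 × 10^33 kg/m³

Mass density is [E]/(c²[L]³) = [E]⁴/(ℏ³c⁵).
1 GeV⁴ → 1/(ℏ³c⁵) × (1 GeV in J)⁴ = 2.33 × 10^20 kg/m³.
Convert the energy scale: 4.30 TeV⁴ = 4.30 × 10^12 GeV⁴.
Result: 4.30 × 10^12 × 2.33 × 10^20 = 1.00 × 10^33 kg/m³.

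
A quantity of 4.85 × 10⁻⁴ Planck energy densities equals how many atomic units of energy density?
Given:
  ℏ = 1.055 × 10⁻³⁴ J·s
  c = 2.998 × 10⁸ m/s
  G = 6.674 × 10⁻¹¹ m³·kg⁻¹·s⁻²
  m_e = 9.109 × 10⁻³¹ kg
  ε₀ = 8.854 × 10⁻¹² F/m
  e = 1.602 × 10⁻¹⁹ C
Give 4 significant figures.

7.670 × 10⁹⁶

Planck energy density: u_P = c⁷/(ℏG²) = 4.632 × 10¹¹³ J/m³
atomic unit of energy density: u_au = E_h/a₀³ = m_e⁴e¹⁰/((4πε₀)⁵ℏ⁸) = 2.929 × 10¹³ J/m³
4.85 × 10⁻⁴ × 4.632 × 10¹¹³ / 2.929 × 10¹³ = 7.670 × 10⁹⁶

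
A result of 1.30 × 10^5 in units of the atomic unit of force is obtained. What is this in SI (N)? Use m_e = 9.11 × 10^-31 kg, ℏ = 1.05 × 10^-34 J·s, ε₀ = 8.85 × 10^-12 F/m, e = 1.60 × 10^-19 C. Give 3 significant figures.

0.0108 N

One atomic unit of force: F_au = E_h/a₀ = m_e²e⁶/((4πε₀)³ℏ⁴) = 8.33 × 10^-8 N.
1.30 × 10^5 × 8.33 × 10^-8 N = 0.0108 N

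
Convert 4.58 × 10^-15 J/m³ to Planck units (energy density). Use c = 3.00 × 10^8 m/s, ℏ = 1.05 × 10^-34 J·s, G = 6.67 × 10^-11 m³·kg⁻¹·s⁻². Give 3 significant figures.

9.78 × 10^-129

Planck energy density: u_P = c⁷/(ℏG²) = 4.68 × 10^113 J/m³.
4.58 × 10^-15 / 4.68 × 10^113 = 9.78 × 10^-129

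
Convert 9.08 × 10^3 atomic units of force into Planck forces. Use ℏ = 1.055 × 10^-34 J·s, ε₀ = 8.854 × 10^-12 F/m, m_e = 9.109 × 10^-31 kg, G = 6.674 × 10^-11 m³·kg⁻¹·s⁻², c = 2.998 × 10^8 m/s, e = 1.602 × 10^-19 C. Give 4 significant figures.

6.166 × 10^-48

atomic unit of force: F_au = E_h/a₀ = m_e²e⁶/((4πε₀)³ℏ⁴) = 8.220 × 10^-8 N
Planck force: F_P = c⁴/G = 1.210 × 10^44 N
9.08 × 10^3 × 8.220 × 10^-8 / 1.210 × 10^44 = 6.166 × 10^-48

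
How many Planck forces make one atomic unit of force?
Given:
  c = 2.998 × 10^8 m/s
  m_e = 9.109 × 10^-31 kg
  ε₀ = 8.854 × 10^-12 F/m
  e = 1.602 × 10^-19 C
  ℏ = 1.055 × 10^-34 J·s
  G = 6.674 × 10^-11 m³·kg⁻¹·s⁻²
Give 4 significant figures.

6.791 × 10^-52

atomic unit of force: F_au = E_h/a₀ = m_e²e⁶/((4πε₀)³ℏ⁴) = 8.220 × 10^-8 N
Planck force: F_P = c⁴/G = 1.210 × 10^44 N
ratio = 8.220 × 10^-8 / 1.210 × 10^44 = 6.791 × 10^-52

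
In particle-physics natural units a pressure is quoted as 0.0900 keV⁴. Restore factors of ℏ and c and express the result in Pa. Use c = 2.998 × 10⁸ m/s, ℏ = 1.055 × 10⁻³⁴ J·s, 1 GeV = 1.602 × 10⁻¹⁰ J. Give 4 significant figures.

Pressure is [E]/[L]³ = [E]⁴/(ℏc)³.
1 GeV⁴ → 1/(ℏc)³ × (1 GeV in J)⁴ = 2.082 × 10³⁷ Pa.
Convert the energy scale: 0.0900 keV⁴ = 9.00 × 10⁻²⁶ GeV⁴.
Result: 9.00 × 10⁻²⁶ × 2.082 × 10³⁷ = 1.873 × 10¹² Pa.

1.873 × 10¹² Pa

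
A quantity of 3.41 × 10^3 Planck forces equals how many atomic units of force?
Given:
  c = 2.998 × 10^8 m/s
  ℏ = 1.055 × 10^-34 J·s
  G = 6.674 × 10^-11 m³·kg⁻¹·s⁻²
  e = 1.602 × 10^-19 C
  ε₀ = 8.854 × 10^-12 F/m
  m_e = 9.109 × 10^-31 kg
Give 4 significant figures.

Planck force: F_P = c⁴/G = 1.210 × 10^44 N
atomic unit of force: F_au = E_h/a₀ = m_e²e⁶/((4πε₀)³ℏ⁴) = 8.220 × 10^-8 N
3.41 × 10^3 × 1.210 × 10^44 / 8.220 × 10^-8 = 5.022 × 10^54

5.022 × 10^54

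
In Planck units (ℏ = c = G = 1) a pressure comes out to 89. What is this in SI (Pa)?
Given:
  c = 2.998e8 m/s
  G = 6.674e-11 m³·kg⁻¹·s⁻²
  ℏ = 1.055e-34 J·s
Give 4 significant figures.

4.123e115 Pa

One Planck pressure: p_P = c⁷/(ℏG²) = 4.632e113 Pa.
89 × 4.632e113 Pa = 4.123e115 Pa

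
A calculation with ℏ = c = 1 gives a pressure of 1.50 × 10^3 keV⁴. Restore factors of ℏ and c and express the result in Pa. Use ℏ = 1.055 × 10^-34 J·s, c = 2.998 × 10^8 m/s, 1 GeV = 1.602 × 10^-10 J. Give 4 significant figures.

Pressure is [E]/[L]³ = [E]⁴/(ℏc)³.
1 GeV⁴ → 1/(ℏc)³ × (1 GeV in J)⁴ = 2.082 × 10^37 Pa.
Convert the energy scale: 1.50 × 10^3 keV⁴ = 1.50 × 10^-21 GeV⁴.
Result: 1.50 × 10^-21 × 2.082 × 10^37 = 3.122 × 10^16 Pa.

3.122 × 10^16 Pa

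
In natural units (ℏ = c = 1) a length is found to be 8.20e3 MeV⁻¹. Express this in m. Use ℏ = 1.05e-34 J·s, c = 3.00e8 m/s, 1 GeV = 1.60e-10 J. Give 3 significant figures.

1.61e-9 m

A length is [E]⁻¹ in ℏ=c=1; restore one factor of ℏc.
1 GeV⁻¹ → ℏc × (1 GeV in J)⁻¹ = 1.97e-16 m.
Convert the energy scale: 8.20e3 MeV⁻¹ = 8.20e6 GeV⁻¹.
Result: 8.20e6 × 1.97e-16 = 1.61e-9 m.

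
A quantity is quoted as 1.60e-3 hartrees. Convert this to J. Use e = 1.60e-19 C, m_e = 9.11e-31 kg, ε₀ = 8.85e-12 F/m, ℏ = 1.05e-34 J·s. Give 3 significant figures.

One hartree: E_h = m_e e⁴/(4πε₀ℏ)² = 4.38e-18 J.
1.60e-3 × 4.38e-18 J = 7.01e-21 J

7.01e-21 J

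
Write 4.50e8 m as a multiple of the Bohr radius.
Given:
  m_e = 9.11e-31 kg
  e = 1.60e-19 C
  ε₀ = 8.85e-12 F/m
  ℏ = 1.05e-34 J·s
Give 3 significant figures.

8.56e18

Bohr radius: a₀ = 4πε₀ℏ²/(m_e e²) = 5.26e-11 m.
4.50e8 / 5.26e-11 = 8.56e18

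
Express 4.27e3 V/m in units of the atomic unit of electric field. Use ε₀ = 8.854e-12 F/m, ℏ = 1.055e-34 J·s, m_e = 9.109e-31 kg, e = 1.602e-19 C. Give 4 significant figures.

atomic unit of electric field: E_au = E_h/(e a₀) = m_e²e⁵/((4πε₀)³ℏ⁴) = 5.131e11 V/m.
4.27e3 / 5.131e11 = 8.322e-9

8.322e-9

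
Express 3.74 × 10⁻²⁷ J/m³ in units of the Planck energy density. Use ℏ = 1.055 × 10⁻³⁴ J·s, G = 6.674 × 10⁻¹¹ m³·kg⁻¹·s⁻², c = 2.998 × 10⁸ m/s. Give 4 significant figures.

8.074 × 10⁻¹⁴¹

Planck energy density: u_P = c⁷/(ℏG²) = 4.632 × 10¹¹³ J/m³.
3.74 × 10⁻²⁷ / 4.632 × 10¹¹³ = 8.074 × 10⁻¹⁴¹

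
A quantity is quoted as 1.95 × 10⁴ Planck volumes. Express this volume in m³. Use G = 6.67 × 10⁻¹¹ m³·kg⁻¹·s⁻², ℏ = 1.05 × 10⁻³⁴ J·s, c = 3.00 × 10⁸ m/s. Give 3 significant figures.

One Planck volume: V_P = (ℏG/c³)^(3/2) = 4.18 × 10⁻¹⁰⁵ m³.
1.95 × 10⁴ × 4.18 × 10⁻¹⁰⁵ m³ = 8.15 × 10⁻¹⁰¹ m³

8.15 × 10⁻¹⁰¹ m³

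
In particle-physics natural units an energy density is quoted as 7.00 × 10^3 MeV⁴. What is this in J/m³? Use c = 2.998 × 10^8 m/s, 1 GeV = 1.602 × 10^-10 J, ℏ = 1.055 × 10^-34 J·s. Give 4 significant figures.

[E]/[L]³ = [E]⁴/(ℏc)³; restore (ℏc)⁻³.
1 GeV⁴ → 1/(ℏc)³ × (1 GeV in J)⁴ = 2.082 × 10^37 J/m³.
Convert the energy scale: 7.00 × 10^3 MeV⁴ = 7.00 × 10^-9 GeV⁴.
Result: 7.00 × 10^-9 × 2.082 × 10^37 = 1.457 × 10^29 J/m³.

1.457 × 10^29 J/m³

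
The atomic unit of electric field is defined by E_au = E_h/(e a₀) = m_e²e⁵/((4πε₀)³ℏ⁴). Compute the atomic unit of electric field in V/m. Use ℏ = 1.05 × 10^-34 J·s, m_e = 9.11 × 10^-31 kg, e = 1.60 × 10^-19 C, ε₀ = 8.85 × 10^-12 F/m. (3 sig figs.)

E_au = E_h/(e a₀) = m_e²e⁵/((4πε₀)³ℏ⁴)
E_h = 4.38 × 10^-18 J
a₀ = 5.26 × 10^-11 m
E_h/(e·a₀) = 5.20 × 10^11 V/m

5.20 × 10^11 V/m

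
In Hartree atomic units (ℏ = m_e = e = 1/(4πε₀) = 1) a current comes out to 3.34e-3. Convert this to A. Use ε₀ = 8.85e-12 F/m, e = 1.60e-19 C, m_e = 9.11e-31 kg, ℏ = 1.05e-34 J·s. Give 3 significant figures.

One atomic unit of electric current: I_au = e E_h/ℏ = m_e e⁵/((4πε₀)²ℏ³) = 6.67e-3 A.
3.34e-3 × 6.67e-3 A = 2.23e-5 A

2.23e-5 A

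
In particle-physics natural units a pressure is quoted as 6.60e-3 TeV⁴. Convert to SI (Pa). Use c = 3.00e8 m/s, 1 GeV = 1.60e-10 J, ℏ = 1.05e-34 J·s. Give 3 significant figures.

1.38e47 Pa

Pressure is [E]/[L]³ = [E]⁴/(ℏc)³.
1 GeV⁴ → 1/(ℏc)³ × (1 GeV in J)⁴ = 2.10e37 Pa.
Convert the energy scale: 6.60e-3 TeV⁴ = 6.60e9 GeV⁴.
Result: 6.60e9 × 2.10e37 = 1.38e47 Pa.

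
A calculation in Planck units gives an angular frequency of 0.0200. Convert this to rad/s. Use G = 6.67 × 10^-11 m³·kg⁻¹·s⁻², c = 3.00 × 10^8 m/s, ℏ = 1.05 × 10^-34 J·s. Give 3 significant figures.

3.73 × 10^41 rad/s

One Planck angular frequency: ω_P = √(c⁵/(ℏG)) = 1.86 × 10^43 rad/s.
0.0200 × 1.86 × 10^43 rad/s = 3.73 × 10^41 rad/s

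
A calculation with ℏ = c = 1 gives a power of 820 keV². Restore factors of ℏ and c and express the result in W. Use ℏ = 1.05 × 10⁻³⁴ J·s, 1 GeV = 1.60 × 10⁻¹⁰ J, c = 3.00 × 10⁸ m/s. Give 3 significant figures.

Power is [E]/[T] = [E]²/ℏ.
1 GeV² → 1/ℏ × (1 GeV in J)² = 2.44 × 10¹⁴ W.
Convert the energy scale: 820 keV² = 8.20 × 10⁻¹⁰ GeV².
Result: 8.20 × 10⁻¹⁰ × 2.44 × 10¹⁴ = 2.00 × 10⁵ W.

2.00 × 10⁵ W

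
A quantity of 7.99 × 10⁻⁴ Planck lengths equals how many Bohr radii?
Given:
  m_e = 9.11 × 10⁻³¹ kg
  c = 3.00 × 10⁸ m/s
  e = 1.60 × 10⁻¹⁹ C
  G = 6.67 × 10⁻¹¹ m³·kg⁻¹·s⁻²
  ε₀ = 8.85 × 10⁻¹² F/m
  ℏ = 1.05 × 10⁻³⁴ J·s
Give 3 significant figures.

2.45 × 10⁻²⁸

Planck length: ℓ_P = √(ℏG/c³) = 1.61 × 10⁻³⁵ m
Bohr radius: a₀ = 4πε₀ℏ²/(m_e e²) = 5.26 × 10⁻¹¹ m
7.99 × 10⁻⁴ × 1.61 × 10⁻³⁵ / 5.26 × 10⁻¹¹ = 2.45 × 10⁻²⁸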